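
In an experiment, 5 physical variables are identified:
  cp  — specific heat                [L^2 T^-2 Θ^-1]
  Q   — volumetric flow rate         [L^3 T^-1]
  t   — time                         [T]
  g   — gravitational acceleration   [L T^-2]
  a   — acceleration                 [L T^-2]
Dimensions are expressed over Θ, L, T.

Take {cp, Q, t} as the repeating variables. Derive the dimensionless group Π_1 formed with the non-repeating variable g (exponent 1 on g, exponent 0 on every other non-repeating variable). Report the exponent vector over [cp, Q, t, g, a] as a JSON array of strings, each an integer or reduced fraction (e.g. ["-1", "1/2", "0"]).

["0", "-1/3", "5/3", "1", "0"]

Write exponents as rows Θ,L,T / cols cp,Q,t,g,a:
  Θ: [-1  0  0  0  0]
  L: [ 2  3  0  1  1]
  T: [-2 -1  1 -2 -2]
RREF → pivots at {cp,Q,t} ⇒ r = 3
Pivot set = {cp,Q,t}, free = {g,a}
RREF:
  r0: [   1    0    0    0    0]
  r1: [   0    1    0  1/3  1/3]
  r2: [   0    0    1 -5/3 -5/3]
Fix exponent of g at 1, a at 0; solve each RREF row for its pivot's exponent:
  r0: exp(cp) + (0)·1 = 0 ⇒ exp(cp) = 0
  r1: exp(Q) + (1/3)·1 = 0 ⇒ exp(Q) = -1/3
  r2: exp(t) + (-5/3)·1 = 0 ⇒ exp(t) = 5/3
Π_1 = Q^(-1/3) · t^(5/3) · g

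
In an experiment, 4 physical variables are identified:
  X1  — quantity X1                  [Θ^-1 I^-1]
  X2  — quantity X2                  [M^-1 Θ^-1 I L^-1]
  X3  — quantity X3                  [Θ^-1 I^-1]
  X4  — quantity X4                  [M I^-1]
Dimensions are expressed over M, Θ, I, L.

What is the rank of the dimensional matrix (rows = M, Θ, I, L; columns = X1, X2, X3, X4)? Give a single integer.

3

Exponent matrix [M,Θ,I,L] × [X1,X2,X3,X4]:
  M: [ 0 -1  0  1]
  Θ: [-1 -1 -1  0]
  I: [-1  1 -1 -1]
  L: [ 0 -1  0  0]
Echelon form has 3 nonzero rows (pivots: X1,X2,X4)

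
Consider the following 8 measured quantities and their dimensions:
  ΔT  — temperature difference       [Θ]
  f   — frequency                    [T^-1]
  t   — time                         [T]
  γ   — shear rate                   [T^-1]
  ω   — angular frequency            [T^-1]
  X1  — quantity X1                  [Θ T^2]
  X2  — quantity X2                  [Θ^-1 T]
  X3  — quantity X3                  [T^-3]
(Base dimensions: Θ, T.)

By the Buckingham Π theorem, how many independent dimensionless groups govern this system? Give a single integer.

Write exponents as rows Θ,T / cols ΔT,f,t,γ,ω,X1,X2,X3:
  Θ: [ 1  0  0  0  0  1 -1  0]
  T: [ 0 -1  1 -1 -1  2  1 -3]
Echelon form has 2 nonzero rows (pivots: ΔT,f)
Π count = n − r = 8 − 2 = 6

6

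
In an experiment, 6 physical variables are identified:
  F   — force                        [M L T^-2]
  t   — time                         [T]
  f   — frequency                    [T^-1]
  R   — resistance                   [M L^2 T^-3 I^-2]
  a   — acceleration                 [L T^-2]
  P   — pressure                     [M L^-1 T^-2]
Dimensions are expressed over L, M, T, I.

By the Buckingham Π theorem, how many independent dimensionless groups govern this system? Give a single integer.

2

Exponent matrix [L,M,T,I] × [F,t,f,R,a,P]:
  L: [ 1  0  0  2  1 -1]
  M: [ 1  0  0  1  0  1]
  T: [-2  1 -1 -3 -2 -2]
  I: [ 0  0  0 -2  0  0]
Echelon form has 4 nonzero rows (pivots: F,t,R,a)
n=6, r=4 ⇒ 2 dimensionless groups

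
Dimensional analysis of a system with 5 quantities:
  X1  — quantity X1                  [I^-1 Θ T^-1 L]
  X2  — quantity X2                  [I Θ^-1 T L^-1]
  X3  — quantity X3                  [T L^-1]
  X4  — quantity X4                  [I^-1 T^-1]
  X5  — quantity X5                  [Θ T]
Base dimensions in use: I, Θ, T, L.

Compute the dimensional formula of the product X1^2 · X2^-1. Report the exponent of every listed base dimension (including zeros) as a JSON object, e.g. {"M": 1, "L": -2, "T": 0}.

Write exponents as rows I,Θ,T,L / cols X1,X2,X3,X4,X5:
  I: [-1  1  0 -1  0]
  Θ: [ 1 -1  0  0  1]
  T: [-1  1  1 -1  1]
  L: [ 1 -1 -1  0  0]
  [I]: (2)·-1+(-1)·1 = -3
  [Θ]: (2)·1+(-1)·-1 = 3
  [T]: (2)·-1+(-1)·1 = -3
  [L]: (2)·1+(-1)·-1 = 3
⇒ I^-3 Θ^3 T^-3 L^3

{"I": -3, "Θ": 3, "T": -3, "L": 3}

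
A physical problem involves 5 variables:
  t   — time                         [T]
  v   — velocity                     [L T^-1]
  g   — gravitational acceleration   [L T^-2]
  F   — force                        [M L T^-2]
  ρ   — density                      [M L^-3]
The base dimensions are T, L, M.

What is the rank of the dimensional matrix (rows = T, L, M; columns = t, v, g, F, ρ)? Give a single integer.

3

Write exponents as rows T,L,M / cols t,v,g,F,ρ:
  T: [ 1 -1 -2 -2  0]
  L: [ 0  1  1  1 -3]
  M: [ 0  0  0  1  1]
Row reduction gives pivot columns t,v,F; rank = 3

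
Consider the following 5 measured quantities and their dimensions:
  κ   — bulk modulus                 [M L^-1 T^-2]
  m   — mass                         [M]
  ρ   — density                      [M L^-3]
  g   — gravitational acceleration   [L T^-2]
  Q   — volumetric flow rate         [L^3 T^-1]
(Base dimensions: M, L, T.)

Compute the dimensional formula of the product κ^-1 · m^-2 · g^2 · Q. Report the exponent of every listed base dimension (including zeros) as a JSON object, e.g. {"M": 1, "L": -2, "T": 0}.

{"M": -3, "L": 6, "T": -3}

Write exponents as rows M,L,T / cols κ,m,ρ,g,Q:
  M: [ 1  1  1  0  0]
  L: [-1  0 -3  1  3]
  T: [-2  0  0 -2 -1]
  [M]: (-1)·1+(-2)·1+(2)·0+(1)·0 = -3
  [L]: (-1)·-1+(-2)·0+(2)·1+(1)·3 = 6
  [T]: (-1)·-2+(-2)·0+(2)·-2+(1)·-1 = -3
⇒ M^-3 L^6 T^-3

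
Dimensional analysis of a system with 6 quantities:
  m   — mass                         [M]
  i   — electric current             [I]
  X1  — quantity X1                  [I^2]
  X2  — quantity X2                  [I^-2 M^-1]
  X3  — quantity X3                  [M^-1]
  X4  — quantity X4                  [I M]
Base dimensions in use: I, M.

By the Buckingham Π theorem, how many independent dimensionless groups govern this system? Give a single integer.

4

Exponent matrix [I,M] × [m,i,X1,X2,X3,X4]:
  I: [ 0  1  2 -2  0  1]
  M: [ 1  0  0 -1 -1  1]
RREF → pivots at {m,i} ⇒ r = 2
6 vars − rank 2 = 4 Π groups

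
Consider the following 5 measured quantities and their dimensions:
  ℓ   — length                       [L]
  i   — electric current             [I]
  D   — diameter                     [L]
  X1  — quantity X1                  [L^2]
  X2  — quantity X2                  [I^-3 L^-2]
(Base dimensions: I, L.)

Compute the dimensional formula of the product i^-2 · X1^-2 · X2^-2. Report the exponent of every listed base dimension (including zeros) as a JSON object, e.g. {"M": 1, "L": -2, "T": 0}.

Write exponents as rows I,L / cols ℓ,i,D,X1,X2:
  I: [ 0  1  0  0 -3]
  L: [ 1  0  1  2 -2]
  [I]: (-2)·1+(-2)·0+(-2)·-3 = 4
  [L]: (-2)·0+(-2)·2+(-2)·-2 = 0
⇒ I^4

{"I": 4, "L": 0}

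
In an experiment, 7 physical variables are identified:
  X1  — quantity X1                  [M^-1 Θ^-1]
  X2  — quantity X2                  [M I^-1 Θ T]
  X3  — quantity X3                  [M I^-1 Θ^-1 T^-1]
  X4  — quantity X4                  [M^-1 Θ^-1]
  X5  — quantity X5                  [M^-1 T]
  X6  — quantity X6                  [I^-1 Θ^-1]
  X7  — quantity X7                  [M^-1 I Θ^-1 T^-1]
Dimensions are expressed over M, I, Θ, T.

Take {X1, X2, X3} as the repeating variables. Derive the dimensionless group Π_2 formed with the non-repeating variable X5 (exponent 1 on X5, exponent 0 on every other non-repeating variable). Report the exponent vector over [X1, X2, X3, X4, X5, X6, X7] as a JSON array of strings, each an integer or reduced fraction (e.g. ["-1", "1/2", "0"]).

["-1", "-1/2", "1/2", "0", "1", "0", "0"]

Write exponents as rows M,I,Θ,T / cols X1,X2,X3,X4,X5,X6,X7:
  M: [-1  1  1 -1 -1  0 -1]
  I: [ 0 -1 -1  0  0 -1  1]
  Θ: [-1  1 -1 -1  0 -1 -1]
  T: [ 0  1 -1  0  1  0 -1]
Row reduction gives pivot columns X1,X2,X3; rank = 3
Repeat: X1,X2,X3; free: X4,X5,X6,X7
RREF:
  r0: [   1    0    0    1    1    1    0]
  r1: [   0    1    0    0  1/2  1/2   -1]
  r2: [   0    0    1    0 -1/2  1/2    0]
  r3: [   0    0    0    0    0    0    0]
Fix exponent of X5 at 1, X4 at 0, X6 at 0, X7 at 0; solve each RREF row for its pivot's exponent:
  r0: exp(X1) + (1)·1 = 0 ⇒ exp(X1) = -1
  r1: exp(X2) + (1/2)·1 = 0 ⇒ exp(X2) = -1/2
  r2: exp(X3) + (-1/2)·1 = 0 ⇒ exp(X3) = 1/2
Π_2 = X1^-1 · X2^(-1/2) · X3^(1/2) · X5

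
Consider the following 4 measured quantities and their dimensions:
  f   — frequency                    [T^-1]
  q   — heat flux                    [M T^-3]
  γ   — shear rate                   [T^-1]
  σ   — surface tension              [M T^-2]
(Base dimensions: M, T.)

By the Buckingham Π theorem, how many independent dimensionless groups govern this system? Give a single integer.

2

Exponent matrix [M,T] × [f,q,γ,σ]:
  M: [ 0  1  0  1]
  T: [-1 -3 -1 -2]
RREF → pivots at {f,q} ⇒ r = 2
n=4, r=2 ⇒ 2 dimensionless groups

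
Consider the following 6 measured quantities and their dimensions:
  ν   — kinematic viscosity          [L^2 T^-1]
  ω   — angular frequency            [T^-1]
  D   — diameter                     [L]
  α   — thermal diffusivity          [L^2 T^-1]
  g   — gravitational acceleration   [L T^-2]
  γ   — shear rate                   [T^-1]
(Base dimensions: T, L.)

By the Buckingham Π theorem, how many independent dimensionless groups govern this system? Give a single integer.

4

Dimensional matrix (T×L by ν×ω×D×α×g×γ):
  T: [-1 -1  0 -1 -2 -1]
  L: [ 2  0  1  2  1  0]
Row reduction gives pivot columns ν,ω; rank = 2
Π count = n − r = 6 − 2 = 4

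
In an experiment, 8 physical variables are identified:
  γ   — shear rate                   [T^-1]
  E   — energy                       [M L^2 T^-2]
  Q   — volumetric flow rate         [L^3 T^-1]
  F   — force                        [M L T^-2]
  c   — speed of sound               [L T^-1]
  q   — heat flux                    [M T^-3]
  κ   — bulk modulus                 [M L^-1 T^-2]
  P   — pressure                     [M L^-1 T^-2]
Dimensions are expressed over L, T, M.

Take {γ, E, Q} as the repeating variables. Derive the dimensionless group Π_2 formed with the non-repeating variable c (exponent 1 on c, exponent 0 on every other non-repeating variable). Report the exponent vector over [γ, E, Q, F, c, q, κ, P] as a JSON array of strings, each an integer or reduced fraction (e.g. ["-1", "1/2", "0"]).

["-2/3", "0", "-1/3", "0", "1", "0", "0", "0"]

Dimensional matrix (L×T×M by γ×E×Q×F×c×q×κ×P):
  L: [ 0  2  3  1  1  0 -1 -1]
  T: [-1 -2 -1 -2 -1 -3 -2 -2]
  M: [ 0  1  0  1  0  1  1  1]
Echelon form has 3 nonzero rows (pivots: γ,E,Q)
Pivot set = {γ,E,Q}, free = {F,c,q,κ,P}
RREF:
  r0: [   1    0    0  1/3  2/3  5/3    1    1]
  r1: [   0    1    0    1    0    1    1    1]
  r2: [   0    0    1 -1/3  1/3 -2/3   -1   -1]
Fix exponent of c at 1, F at 0, q at 0, κ at 0, P at 0; solve each RREF row for its pivot's exponent:
  r0: exp(γ) + (2/3)·1 = 0 ⇒ exp(γ) = -2/3
  r1: exp(E) + (0)·1 = 0 ⇒ exp(E) = 0
  r2: exp(Q) + (1/3)·1 = 0 ⇒ exp(Q) = -1/3
Π_2 = γ^(-2/3) · Q^(-1/3) · c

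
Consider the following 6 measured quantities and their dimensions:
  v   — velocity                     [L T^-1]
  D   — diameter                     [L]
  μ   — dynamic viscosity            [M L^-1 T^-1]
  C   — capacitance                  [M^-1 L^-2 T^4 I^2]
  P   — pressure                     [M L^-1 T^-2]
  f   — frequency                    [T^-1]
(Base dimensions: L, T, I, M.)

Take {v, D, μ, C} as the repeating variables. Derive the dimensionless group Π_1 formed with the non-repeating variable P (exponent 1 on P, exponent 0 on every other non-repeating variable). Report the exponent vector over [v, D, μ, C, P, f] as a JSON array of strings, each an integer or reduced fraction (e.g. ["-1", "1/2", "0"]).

["-1", "1", "-1", "0", "1", "0"]

Exponent matrix [L,T,I,M] × [v,D,μ,C,P,f]:
  L: [ 1  1 -1 -2 -1  0]
  T: [-1  0 -1  4 -2 -1]
  I: [ 0  0  0  2  0  0]
  M: [ 0  0  1 -1  1  0]
Row reduction gives pivot columns v,D,μ,C; rank = 4
Pivot set = {v,D,μ,C}, free = {P,f}
RREF:
  r0: [   1    0    0    0    1    1]
  r1: [   0    1    0    0   -1   -1]
  r2: [   0    0    1    0    1    0]
  r3: [   0    0    0    1    0    0]
Fix exponent of P at 1, f at 0; solve each RREF row for its pivot's exponent:
  r0: exp(v) + (1)·1 = 0 ⇒ exp(v) = -1
  r1: exp(D) + (-1)·1 = 0 ⇒ exp(D) = 1
  r2: exp(μ) + (1)·1 = 0 ⇒ exp(μ) = -1
  r3: exp(C) + (0)·1 = 0 ⇒ exp(C) = 0
Π_1 = v^-1 · D · μ^-1 · P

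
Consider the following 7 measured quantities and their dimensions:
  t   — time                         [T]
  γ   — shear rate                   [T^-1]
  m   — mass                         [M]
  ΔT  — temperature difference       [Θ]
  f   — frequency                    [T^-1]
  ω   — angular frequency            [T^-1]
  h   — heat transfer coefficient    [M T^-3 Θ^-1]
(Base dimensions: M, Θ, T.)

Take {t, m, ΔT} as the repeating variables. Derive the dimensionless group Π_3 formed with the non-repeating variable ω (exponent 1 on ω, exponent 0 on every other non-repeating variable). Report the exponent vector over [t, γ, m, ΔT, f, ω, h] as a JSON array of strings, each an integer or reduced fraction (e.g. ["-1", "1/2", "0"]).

Dimensional matrix (M×Θ×T by t×γ×m×ΔT×f×ω×h):
  M: [ 0  0  1  0  0  0  1]
  Θ: [ 0  0  0  1  0  0 -1]
  T: [ 1 -1  0  0 -1 -1 -3]
Row reduction gives pivot columns t,m,ΔT; rank = 3
Repeat: t,m,ΔT; free: γ,f,ω,h
RREF:
  r0: [   1   -1    0    0   -1   -1   -3]
  r1: [   0    0    1    0    0    0    1]
  r2: [   0    0    0    1    0    0   -1]
Fix exponent of ω at 1, γ at 0, f at 0, h at 0; solve each RREF row for its pivot's exponent:
  r0: exp(t) + (-1)·1 = 0 ⇒ exp(t) = 1
  r1: exp(m) + (0)·1 = 0 ⇒ exp(m) = 0
  r2: exp(ΔT) + (0)·1 = 0 ⇒ exp(ΔT) = 0
Π_3 = t · ω

["1", "0", "0", "0", "0", "1", "0"]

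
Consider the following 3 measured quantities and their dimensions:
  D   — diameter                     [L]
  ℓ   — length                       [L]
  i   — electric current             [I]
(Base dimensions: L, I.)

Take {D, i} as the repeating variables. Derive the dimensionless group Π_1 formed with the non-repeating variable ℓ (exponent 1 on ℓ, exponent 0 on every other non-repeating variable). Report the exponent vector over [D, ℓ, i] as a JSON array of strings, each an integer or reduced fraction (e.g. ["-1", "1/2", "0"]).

["-1", "1", "0"]

Exponent matrix [L,I] × [D,ℓ,i]:
  L: [ 1  1  0]
  I: [ 0  0  1]
Echelon form has 2 nonzero rows (pivots: D,i)
Pivot set = {D,i}, free = {ℓ}
RREF:
  r0: [   1    1    0]
  r1: [   0    0    1]
Fix exponent of ℓ at 1; solve each RREF row for its pivot's exponent:
  r0: exp(D) + (1)·1 = 0 ⇒ exp(D) = -1
  r1: exp(i) + (0)·1 = 0 ⇒ exp(i) = 0
Π_1 = D^-1 · ℓ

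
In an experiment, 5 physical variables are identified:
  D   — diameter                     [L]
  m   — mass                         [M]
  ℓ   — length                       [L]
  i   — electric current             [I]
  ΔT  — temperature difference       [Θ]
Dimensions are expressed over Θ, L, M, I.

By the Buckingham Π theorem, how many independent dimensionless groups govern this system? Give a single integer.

1

Dimensional matrix (Θ×L×M×I by D×m×ℓ×i×ΔT):
  Θ: [ 0  0  0  0  1]
  L: [ 1  0  1  0  0]
  M: [ 0  1  0  0  0]
  I: [ 0  0  0  1  0]
Row reduction gives pivot columns D,m,i,ΔT; rank = 4
n=5, r=4 ⇒ 1 dimensionless group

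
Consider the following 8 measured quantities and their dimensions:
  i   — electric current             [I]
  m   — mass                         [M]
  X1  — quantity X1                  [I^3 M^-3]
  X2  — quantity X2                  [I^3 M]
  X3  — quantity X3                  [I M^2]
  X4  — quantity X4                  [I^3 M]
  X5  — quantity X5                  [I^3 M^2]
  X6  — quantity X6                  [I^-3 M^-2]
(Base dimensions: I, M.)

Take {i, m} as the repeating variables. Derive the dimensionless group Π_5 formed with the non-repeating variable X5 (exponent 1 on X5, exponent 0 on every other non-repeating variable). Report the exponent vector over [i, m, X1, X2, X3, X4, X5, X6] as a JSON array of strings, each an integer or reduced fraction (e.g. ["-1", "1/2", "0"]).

["-3", "-2", "0", "0", "0", "0", "1", "0"]

Write exponents as rows I,M / cols i,m,X1,X2,X3,X4,X5,X6:
  I: [ 1  0  3  3  1  3  3 -3]
  M: [ 0  1 -3  1  2  1  2 -2]
Echelon form has 2 nonzero rows (pivots: i,m)
Repeat: i,m; free: X1,X2,X3,X4,X5,X6
RREF:
  r0: [   1    0    3    3    1    3    3   -3]
  r1: [   0    1   -3    1    2    1    2   -2]
Fix exponent of X5 at 1, X1 at 0, X2 at 0, X3 at 0, X4 at 0, X6 at 0; solve each RREF row for its pivot's exponent:
  r0: exp(i) + (3)·1 = 0 ⇒ exp(i) = -3
  r1: exp(m) + (2)·1 = 0 ⇒ exp(m) = -2
Π_5 = i^-3 · m^-2 · X5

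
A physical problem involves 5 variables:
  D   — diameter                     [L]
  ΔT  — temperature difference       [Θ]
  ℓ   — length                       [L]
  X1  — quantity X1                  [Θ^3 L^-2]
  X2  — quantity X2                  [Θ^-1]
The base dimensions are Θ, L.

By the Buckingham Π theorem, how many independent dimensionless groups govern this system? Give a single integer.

Dimensional matrix (Θ×L by D×ΔT×ℓ×X1×X2):
  Θ: [ 0  1  0  3 -1]
  L: [ 1  0  1 -2  0]
Row reduction gives pivot columns D,ΔT; rank = 2
5 vars − rank 2 = 3 Π groups

3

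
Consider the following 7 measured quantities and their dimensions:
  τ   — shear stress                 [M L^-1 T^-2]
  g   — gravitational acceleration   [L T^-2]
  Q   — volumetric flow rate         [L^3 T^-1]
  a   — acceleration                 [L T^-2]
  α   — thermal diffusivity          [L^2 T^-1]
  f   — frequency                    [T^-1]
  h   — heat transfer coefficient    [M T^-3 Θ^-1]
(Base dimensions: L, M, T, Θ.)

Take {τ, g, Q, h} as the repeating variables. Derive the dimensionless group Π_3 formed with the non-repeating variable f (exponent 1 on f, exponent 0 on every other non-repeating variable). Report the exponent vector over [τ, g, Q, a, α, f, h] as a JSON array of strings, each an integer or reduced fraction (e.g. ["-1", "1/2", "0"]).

Write exponents as rows L,M,T,Θ / cols τ,g,Q,a,α,f,h:
  L: [-1  1  3  1  2  0  0]
  M: [ 1  0  0  0  0  0  1]
  T: [-2 -2 -1 -2 -1 -1 -3]
  Θ: [ 0  0  0  0  0  0 -1]
Echelon form has 4 nonzero rows (pivots: τ,g,Q,h)
Repeat: τ,g,Q,h; free: a,α,f
RREF:
  r0: [   1    0    0    0    0    0    0]
  r1: [   0    1    0    1  1/5  3/5    0]
  r2: [   0    0    1    0  3/5 -1/5    0]
  r3: [   0    0    0    0    0    0    1]
Fix exponent of f at 1, a at 0, α at 0; solve each RREF row for its pivot's exponent:
  r0: exp(τ) + (0)·1 = 0 ⇒ exp(τ) = 0
  r1: exp(g) + (3/5)·1 = 0 ⇒ exp(g) = -3/5
  r2: exp(Q) + (-1/5)·1 = 0 ⇒ exp(Q) = 1/5
  r3: exp(h) + (0)·1 = 0 ⇒ exp(h) = 0
Π_3 = g^(-3/5) · Q^(1/5) · f

["0", "-3/5", "1/5", "0", "0", "1", "0"]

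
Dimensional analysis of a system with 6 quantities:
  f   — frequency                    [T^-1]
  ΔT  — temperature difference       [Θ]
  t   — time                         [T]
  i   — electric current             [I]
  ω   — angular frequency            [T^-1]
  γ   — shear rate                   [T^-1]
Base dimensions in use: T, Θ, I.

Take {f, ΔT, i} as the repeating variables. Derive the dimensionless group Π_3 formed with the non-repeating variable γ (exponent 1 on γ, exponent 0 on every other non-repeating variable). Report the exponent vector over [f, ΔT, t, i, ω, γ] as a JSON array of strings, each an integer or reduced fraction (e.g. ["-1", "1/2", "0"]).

["-1", "0", "0", "0", "0", "1"]

Exponent matrix [T,Θ,I] × [f,ΔT,t,i,ω,γ]:
  T: [-1  0  1  0 -1 -1]
  Θ: [ 0  1  0  0  0  0]
  I: [ 0  0  0  1  0  0]
Echelon form has 3 nonzero rows (pivots: f,ΔT,i)
Pivot set = {f,ΔT,i}, free = {t,ω,γ}
RREF:
  r0: [   1    0   -1    0    1    1]
  r1: [   0    1    0    0    0    0]
  r2: [   0    0    0    1    0    0]
Fix exponent of γ at 1, t at 0, ω at 0; solve each RREF row for its pivot's exponent:
  r0: exp(f) + (1)·1 = 0 ⇒ exp(f) = -1
  r1: exp(ΔT) + (0)·1 = 0 ⇒ exp(ΔT) = 0
  r2: exp(i) + (0)·1 = 0 ⇒ exp(i) = 0
Π_3 = f^-1 · γ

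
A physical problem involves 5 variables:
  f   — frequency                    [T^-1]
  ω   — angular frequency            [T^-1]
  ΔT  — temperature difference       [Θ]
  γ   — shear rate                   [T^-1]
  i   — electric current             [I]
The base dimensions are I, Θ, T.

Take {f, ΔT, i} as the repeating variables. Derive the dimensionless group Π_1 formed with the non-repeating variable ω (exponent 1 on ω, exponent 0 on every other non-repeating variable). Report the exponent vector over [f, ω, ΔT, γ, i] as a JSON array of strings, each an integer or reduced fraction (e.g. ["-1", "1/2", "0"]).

Exponent matrix [I,Θ,T] × [f,ω,ΔT,γ,i]:
  I: [ 0  0  0  0  1]
  Θ: [ 0  0  1  0  0]
  T: [-1 -1  0 -1  0]
Echelon form has 3 nonzero rows (pivots: f,ΔT,i)
Pivot set = {f,ΔT,i}, free = {ω,γ}
RREF:
  r0: [   1    1    0    1    0]
  r1: [   0    0    1    0    0]
  r2: [   0    0    0    0    1]
Fix exponent of ω at 1, γ at 0; solve each RREF row for its pivot's exponent:
  r0: exp(f) + (1)·1 = 0 ⇒ exp(f) = -1
  r1: exp(ΔT) + (0)·1 = 0 ⇒ exp(ΔT) = 0
  r2: exp(i) + (0)·1 = 0 ⇒ exp(i) = 0
Π_1 = f^-1 · ω

["-1", "1", "0", "0", "0"]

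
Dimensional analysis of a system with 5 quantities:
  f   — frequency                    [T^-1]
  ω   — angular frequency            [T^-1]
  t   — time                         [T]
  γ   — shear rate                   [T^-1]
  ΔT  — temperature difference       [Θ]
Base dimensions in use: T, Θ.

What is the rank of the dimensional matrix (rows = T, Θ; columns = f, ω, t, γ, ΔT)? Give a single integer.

Dimensional matrix (T×Θ by f×ω×t×γ×ΔT):
  T: [-1 -1  1 -1  0]
  Θ: [ 0  0  0  0  1]
Echelon form has 2 nonzero rows (pivots: f,ΔT)

2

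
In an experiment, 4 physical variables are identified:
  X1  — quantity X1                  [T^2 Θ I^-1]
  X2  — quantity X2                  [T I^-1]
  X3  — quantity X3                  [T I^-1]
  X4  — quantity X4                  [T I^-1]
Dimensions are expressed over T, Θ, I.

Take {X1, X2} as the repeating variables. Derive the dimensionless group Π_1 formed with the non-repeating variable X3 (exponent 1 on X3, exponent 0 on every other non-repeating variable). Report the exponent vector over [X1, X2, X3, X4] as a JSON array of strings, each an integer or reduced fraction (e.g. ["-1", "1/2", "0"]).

["0", "-1", "1", "0"]

Dimensional matrix (T×Θ×I by X1×X2×X3×X4):
  T: [ 2  1  1  1]
  Θ: [ 1  0  0  0]
  I: [-1 -1 -1 -1]
RREF → pivots at {X1,X2} ⇒ r = 2
Repeat: X1,X2; free: X3,X4
RREF:
  r0: [   1    0    0    0]
  r1: [   0    1    1    1]
  r2: [   0    0    0    0]
Fix exponent of X3 at 1, X4 at 0; solve each RREF row for its pivot's exponent:
  r0: exp(X1) + (0)·1 = 0 ⇒ exp(X1) = 0
  r1: exp(X2) + (1)·1 = 0 ⇒ exp(X2) = -1
Π_1 = X2^-1 · X3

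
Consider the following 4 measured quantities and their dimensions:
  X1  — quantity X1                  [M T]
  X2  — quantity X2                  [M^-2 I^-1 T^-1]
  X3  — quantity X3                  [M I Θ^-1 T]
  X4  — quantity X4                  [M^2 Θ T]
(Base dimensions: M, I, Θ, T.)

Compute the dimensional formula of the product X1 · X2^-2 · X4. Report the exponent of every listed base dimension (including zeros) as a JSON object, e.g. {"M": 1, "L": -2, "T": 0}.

Write exponents as rows M,I,Θ,T / cols X1,X2,X3,X4:
  M: [ 1 -2  1  2]
  I: [ 0 -1  1  0]
  Θ: [ 0  0 -1  1]
  T: [ 1 -1  1  1]
  [M]: (1)·1+(-2)·-2+(1)·2 = 7
  [I]: (1)·0+(-2)·-1+(1)·0 = 2
  [Θ]: (1)·0+(-2)·0+(1)·1 = 1
  [T]: (1)·1+(-2)·-1+(1)·1 = 4
⇒ M^7 I^2 Θ T^4

{"M": 7, "I": 2, "Θ": 1, "T": 4}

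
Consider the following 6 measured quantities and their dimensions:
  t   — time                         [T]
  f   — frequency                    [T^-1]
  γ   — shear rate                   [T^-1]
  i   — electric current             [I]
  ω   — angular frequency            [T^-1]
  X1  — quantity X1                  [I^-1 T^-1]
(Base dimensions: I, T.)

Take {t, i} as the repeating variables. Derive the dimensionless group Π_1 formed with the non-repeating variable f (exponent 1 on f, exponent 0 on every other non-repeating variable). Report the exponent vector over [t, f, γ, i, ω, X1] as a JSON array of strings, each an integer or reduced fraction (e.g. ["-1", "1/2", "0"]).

Exponent matrix [I,T] × [t,f,γ,i,ω,X1]:
  I: [ 0  0  0  1  0 -1]
  T: [ 1 -1 -1  0 -1 -1]
Echelon form has 2 nonzero rows (pivots: t,i)
Repeat: t,i; free: f,γ,ω,X1
RREF:
  r0: [   1   -1   -1    0   -1   -1]
  r1: [   0    0    0    1    0   -1]
Fix exponent of f at 1, γ at 0, ω at 0, X1 at 0; solve each RREF row for its pivot's exponent:
  r0: exp(t) + (-1)·1 = 0 ⇒ exp(t) = 1
  r1: exp(i) + (0)·1 = 0 ⇒ exp(i) = 0
Π_1 = t · f

["1", "1", "0", "0", "0", "0"]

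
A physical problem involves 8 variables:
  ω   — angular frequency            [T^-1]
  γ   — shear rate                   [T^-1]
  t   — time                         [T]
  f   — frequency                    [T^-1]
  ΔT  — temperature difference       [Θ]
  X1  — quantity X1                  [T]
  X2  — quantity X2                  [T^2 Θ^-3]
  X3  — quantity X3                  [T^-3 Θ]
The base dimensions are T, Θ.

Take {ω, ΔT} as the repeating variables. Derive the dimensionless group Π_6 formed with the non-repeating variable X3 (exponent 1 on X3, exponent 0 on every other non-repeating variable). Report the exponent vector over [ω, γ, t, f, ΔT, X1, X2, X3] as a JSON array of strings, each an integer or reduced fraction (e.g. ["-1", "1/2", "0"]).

["-3", "0", "0", "0", "-1", "0", "0", "1"]

Exponent matrix [T,Θ] × [ω,γ,t,f,ΔT,X1,X2,X3]:
  T: [-1 -1  1 -1  0  1  2 -3]
  Θ: [ 0  0  0  0  1  0 -3  1]
RREF → pivots at {ω,ΔT} ⇒ r = 2
Repeat: ω,ΔT; free: γ,t,f,X1,X2,X3
RREF:
  r0: [   1    1   -1    1    0   -1   -2    3]
  r1: [   0    0    0    0    1    0   -3    1]
Fix exponent of X3 at 1, γ at 0, t at 0, f at 0, X1 at 0, X2 at 0; solve each RREF row for its pivot's exponent:
  r0: exp(ω) + (3)·1 = 0 ⇒ exp(ω) = -3
  r1: exp(ΔT) + (1)·1 = 0 ⇒ exp(ΔT) = -1
Π_6 = ω^-3 · ΔT^-1 · X3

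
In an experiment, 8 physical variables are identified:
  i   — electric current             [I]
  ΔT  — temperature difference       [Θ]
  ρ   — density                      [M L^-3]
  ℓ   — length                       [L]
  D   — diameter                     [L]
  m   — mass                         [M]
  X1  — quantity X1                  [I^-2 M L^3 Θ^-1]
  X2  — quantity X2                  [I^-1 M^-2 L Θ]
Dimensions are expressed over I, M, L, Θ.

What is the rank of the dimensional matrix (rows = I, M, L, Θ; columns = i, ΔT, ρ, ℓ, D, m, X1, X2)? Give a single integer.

Dimensional matrix (I×M×L×Θ by i×ΔT×ρ×ℓ×D×m×X1×X2):
  I: [ 1  0  0  0  0  0 -2 -1]
  M: [ 0  0  1  0  0  1  1 -2]
  L: [ 0  0 -3  1  1  0  3  1]
  Θ: [ 0  1  0  0  0  0 -1  1]
Echelon form has 4 nonzero rows (pivots: i,ΔT,ρ,ℓ)

4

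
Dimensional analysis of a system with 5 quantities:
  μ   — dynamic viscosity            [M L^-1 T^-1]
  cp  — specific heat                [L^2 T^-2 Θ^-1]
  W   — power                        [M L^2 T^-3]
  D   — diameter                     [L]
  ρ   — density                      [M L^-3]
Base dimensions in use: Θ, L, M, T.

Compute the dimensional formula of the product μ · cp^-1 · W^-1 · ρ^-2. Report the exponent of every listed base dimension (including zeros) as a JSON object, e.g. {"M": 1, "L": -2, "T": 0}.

{"Θ": 1, "L": 1, "M": -2, "T": 4}

Write exponents as rows Θ,L,M,T / cols μ,cp,W,D,ρ:
  Θ: [ 0 -1  0  0  0]
  L: [-1  2  2  1 -3]
  M: [ 1  0  1  0  1]
  T: [-1 -2 -3  0  0]
  [Θ]: (1)·0+(-1)·-1+(-1)·0+(-2)·0 = 1
  [L]: (1)·-1+(-1)·2+(-1)·2+(-2)·-3 = 1
  [M]: (1)·1+(-1)·0+(-1)·1+(-2)·1 = -2
  [T]: (1)·-1+(-1)·-2+(-1)·-3+(-2)·0 = 4
⇒ Θ L M^-2 T^4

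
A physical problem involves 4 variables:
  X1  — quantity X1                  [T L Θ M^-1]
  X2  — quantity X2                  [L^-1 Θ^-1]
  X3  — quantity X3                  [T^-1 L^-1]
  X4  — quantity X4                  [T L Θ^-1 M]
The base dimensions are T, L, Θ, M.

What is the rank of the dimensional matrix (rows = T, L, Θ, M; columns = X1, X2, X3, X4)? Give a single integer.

3

Dimensional matrix (T×L×Θ×M by X1×X2×X3×X4):
  T: [ 1  0 -1  1]
  L: [ 1 -1 -1  1]
  Θ: [ 1 -1  0 -1]
  M: [-1  0  0  1]
RREF → pivots at {X1,X2,X3} ⇒ r = 3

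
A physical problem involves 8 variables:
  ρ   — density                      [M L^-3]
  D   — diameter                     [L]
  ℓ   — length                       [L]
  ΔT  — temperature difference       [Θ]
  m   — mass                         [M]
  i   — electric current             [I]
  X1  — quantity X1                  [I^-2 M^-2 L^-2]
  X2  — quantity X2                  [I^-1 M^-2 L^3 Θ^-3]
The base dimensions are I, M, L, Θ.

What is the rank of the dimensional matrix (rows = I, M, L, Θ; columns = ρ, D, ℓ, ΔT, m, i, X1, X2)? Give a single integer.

4

Exponent matrix [I,M,L,Θ] × [ρ,D,ℓ,ΔT,m,i,X1,X2]:
  I: [ 0  0  0  0  0  1 -2 -1]
  M: [ 1  0  0  0  1  0 -2 -2]
  L: [-3  1  1  0  0  0 -2  3]
  Θ: [ 0  0  0  1  0  0  0 -3]
RREF → pivots at {ρ,D,ΔT,i} ⇒ r = 4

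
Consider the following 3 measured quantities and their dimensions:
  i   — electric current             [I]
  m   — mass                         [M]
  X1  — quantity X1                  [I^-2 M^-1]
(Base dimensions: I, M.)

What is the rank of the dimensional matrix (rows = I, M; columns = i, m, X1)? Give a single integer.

Write exponents as rows I,M / cols i,m,X1:
  I: [ 1  0 -2]
  M: [ 0  1 -1]
RREF → pivots at {i,m} ⇒ r = 2

2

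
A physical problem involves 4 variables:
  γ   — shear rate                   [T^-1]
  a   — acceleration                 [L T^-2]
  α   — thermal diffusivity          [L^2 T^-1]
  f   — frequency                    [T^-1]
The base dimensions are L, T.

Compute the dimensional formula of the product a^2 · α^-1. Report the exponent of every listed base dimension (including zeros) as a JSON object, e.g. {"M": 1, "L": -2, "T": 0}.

{"L": 0, "T": -3}

Write exponents as rows L,T / cols γ,a,α,f:
  L: [ 0  1  2  0]
  T: [-1 -2 -1 -1]
  [L]: (2)·1+(-1)·2 = 0
  [T]: (2)·-2+(-1)·-1 = -3
⇒ T^-3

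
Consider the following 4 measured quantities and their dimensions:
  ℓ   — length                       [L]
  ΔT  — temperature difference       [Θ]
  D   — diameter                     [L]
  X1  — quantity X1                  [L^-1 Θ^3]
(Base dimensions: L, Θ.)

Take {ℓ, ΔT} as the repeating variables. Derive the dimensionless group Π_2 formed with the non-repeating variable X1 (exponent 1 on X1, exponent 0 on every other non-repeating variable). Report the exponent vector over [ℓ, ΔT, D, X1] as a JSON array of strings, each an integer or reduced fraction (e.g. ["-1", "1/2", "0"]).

["1", "-3", "0", "1"]

Dimensional matrix (L×Θ by ℓ×ΔT×D×X1):
  L: [ 1  0  1 -1]
  Θ: [ 0  1  0  3]
RREF → pivots at {ℓ,ΔT} ⇒ r = 2
Pivot set = {ℓ,ΔT}, free = {D,X1}
RREF:
  r0: [   1    0    1   -1]
  r1: [   0    1    0    3]
Fix exponent of X1 at 1, D at 0; solve each RREF row for its pivot's exponent:
  r0: exp(ℓ) + (-1)·1 = 0 ⇒ exp(ℓ) = 1
  r1: exp(ΔT) + (3)·1 = 0 ⇒ exp(ΔT) = -3
Π_2 = ℓ · ΔT^-3 · X1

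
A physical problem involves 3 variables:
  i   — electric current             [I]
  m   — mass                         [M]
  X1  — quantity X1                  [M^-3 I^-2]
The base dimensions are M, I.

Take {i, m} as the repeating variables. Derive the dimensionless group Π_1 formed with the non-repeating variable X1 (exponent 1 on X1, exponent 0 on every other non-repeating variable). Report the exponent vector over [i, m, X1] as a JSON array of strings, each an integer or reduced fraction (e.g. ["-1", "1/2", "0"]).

Exponent matrix [M,I] × [i,m,X1]:
  M: [ 0  1 -3]
  I: [ 1  0 -2]
Echelon form has 2 nonzero rows (pivots: i,m)
Repeat: i,m; free: X1
RREF:
  r0: [   1    0   -2]
  r1: [   0    1   -3]
Fix exponent of X1 at 1; solve each RREF row for its pivot's exponent:
  r0: exp(i) + (-2)·1 = 0 ⇒ exp(i) = 2
  r1: exp(m) + (-3)·1 = 0 ⇒ exp(m) = 3
Π_1 = i^2 · m^3 · X1

["2", "3", "1"]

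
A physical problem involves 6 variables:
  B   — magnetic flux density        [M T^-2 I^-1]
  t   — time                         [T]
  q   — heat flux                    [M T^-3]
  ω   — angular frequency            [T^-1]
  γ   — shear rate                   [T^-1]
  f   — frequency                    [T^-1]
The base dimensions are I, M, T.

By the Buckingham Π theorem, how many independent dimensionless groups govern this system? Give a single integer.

3

Dimensional matrix (I×M×T by B×t×q×ω×γ×f):
  I: [-1  0  0  0  0  0]
  M: [ 1  0  1  0  0  0]
  T: [-2  1 -3 -1 -1 -1]
Echelon form has 3 nonzero rows (pivots: B,t,q)
Π count = n − r = 6 − 3 = 3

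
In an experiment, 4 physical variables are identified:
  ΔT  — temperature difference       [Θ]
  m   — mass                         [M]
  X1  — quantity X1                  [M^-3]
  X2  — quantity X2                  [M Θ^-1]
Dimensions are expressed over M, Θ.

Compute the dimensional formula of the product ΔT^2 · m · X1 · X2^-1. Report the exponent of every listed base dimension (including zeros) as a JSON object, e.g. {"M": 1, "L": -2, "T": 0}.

{"M": -3, "Θ": 3}

Write exponents as rows M,Θ / cols ΔT,m,X1,X2:
  M: [ 0  1 -3  1]
  Θ: [ 1  0  0 -1]
  [M]: (2)·0+(1)·1+(1)·-3+(-1)·1 = -3
  [Θ]: (2)·1+(1)·0+(1)·0+(-1)·-1 = 3
⇒ M^-3 Θ^3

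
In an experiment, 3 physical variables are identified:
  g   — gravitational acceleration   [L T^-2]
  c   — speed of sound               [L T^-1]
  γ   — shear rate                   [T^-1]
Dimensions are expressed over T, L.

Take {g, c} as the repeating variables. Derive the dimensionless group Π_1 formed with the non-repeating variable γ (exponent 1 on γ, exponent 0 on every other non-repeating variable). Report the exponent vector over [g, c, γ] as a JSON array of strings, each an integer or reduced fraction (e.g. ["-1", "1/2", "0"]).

["-1", "1", "1"]

Exponent matrix [T,L] × [g,c,γ]:
  T: [-2 -1 -1]
  L: [ 1  1  0]
Row reduction gives pivot columns g,c; rank = 2
Pivot set = {g,c}, free = {γ}
RREF:
  r0: [   1    0    1]
  r1: [   0    1   -1]
Fix exponent of γ at 1; solve each RREF row for its pivot's exponent:
  r0: exp(g) + (1)·1 = 0 ⇒ exp(g) = -1
  r1: exp(c) + (-1)·1 = 0 ⇒ exp(c) = 1
Π_1 = g^-1 · c · γ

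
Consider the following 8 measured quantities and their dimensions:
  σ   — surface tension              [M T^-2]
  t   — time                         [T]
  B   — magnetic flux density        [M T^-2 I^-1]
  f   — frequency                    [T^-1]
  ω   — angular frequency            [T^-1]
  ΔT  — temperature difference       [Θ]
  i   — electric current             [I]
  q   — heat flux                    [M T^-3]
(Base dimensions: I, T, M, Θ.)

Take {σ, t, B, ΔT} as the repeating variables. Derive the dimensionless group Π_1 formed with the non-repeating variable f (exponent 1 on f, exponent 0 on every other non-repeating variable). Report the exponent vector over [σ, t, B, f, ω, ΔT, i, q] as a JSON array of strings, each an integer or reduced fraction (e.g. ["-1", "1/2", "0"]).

Dimensional matrix (I×T×M×Θ by σ×t×B×f×ω×ΔT×i×q):
  I: [ 0  0 -1  0  0  0  1  0]
  T: [-2  1 -2 -1 -1  0  0 -3]
  M: [ 1  0  1  0  0  0  0  1]
  Θ: [ 0  0  0  0  0  1  0  0]
Echelon form has 4 nonzero rows (pivots: σ,t,B,ΔT)
Repeat: σ,t,B,ΔT; free: f,ω,i,q
RREF:
  r0: [   1    0    0    0    0    0    1    1]
  r1: [   0    1    0   -1   -1    0    0   -1]
  r2: [   0    0    1    0    0    0   -1    0]
  r3: [   0    0    0    0    0    1    0    0]
Fix exponent of f at 1, ω at 0, i at 0, q at 0; solve each RREF row for its pivot's exponent:
  r0: exp(σ) + (0)·1 = 0 ⇒ exp(σ) = 0
  r1: exp(t) + (-1)·1 = 0 ⇒ exp(t) = 1
  r2: exp(B) + (0)·1 = 0 ⇒ exp(B) = 0
  r3: exp(ΔT) + (0)·1 = 0 ⇒ exp(ΔT) = 0
Π_1 = t · f

["0", "1", "0", "1", "0", "0", "0", "0"]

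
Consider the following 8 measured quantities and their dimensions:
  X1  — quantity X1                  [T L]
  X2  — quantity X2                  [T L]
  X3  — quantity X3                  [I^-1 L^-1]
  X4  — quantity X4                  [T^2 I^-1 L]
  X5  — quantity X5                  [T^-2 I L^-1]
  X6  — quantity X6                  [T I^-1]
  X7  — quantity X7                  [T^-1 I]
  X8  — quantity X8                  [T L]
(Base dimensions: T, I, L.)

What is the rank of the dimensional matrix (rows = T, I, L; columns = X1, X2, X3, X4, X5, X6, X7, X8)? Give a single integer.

Exponent matrix [T,I,L] × [X1,X2,X3,X4,X5,X6,X7,X8]:
  T: [ 1  1  0  2 -2  1 -1  1]
  I: [ 0  0 -1 -1  1 -1  1  0]
  L: [ 1  1 -1  1 -1  0  0  1]
Echelon form has 2 nonzero rows (pivots: X1,X3)

2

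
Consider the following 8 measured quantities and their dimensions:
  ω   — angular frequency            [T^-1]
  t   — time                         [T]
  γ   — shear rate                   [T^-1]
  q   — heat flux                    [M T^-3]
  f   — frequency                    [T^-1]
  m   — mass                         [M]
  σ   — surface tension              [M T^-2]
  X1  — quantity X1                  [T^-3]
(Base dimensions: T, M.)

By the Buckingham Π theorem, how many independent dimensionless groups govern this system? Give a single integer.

Write exponents as rows T,M / cols ω,t,γ,q,f,m,σ,X1:
  T: [-1  1 -1 -3 -1  0 -2 -3]
  M: [ 0  0  0  1  0  1  1  0]
Row reduction gives pivot columns ω,q; rank = 2
Π count = n − r = 8 − 2 = 6

6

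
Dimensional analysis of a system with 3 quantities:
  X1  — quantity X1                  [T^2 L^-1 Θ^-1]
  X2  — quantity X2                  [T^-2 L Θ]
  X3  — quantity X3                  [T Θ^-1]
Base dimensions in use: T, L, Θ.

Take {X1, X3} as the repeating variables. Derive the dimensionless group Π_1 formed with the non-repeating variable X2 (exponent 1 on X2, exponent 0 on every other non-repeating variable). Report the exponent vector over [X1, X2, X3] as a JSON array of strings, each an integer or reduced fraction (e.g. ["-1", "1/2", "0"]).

Exponent matrix [T,L,Θ] × [X1,X2,X3]:
  T: [ 2 -2  1]
  L: [-1  1  0]
  Θ: [-1  1 -1]
RREF → pivots at {X1,X3} ⇒ r = 2
Repeat: X1,X3; free: X2
RREF:
  r0: [   1   -1    0]
  r1: [   0    0    1]
  r2: [   0    0    0]
Fix exponent of X2 at 1; solve each RREF row for its pivot's exponent:
  r0: exp(X1) + (-1)·1 = 0 ⇒ exp(X1) = 1
  r1: exp(X3) + (0)·1 = 0 ⇒ exp(X3) = 0
Π_1 = X1 · X2

["1", "1", "0"]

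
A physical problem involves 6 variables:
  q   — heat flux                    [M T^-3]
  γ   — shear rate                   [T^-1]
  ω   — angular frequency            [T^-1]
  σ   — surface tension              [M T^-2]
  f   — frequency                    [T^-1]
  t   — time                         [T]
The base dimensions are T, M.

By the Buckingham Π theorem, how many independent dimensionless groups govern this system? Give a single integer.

4

Exponent matrix [T,M] × [q,γ,ω,σ,f,t]:
  T: [-3 -1 -1 -2 -1  1]
  M: [ 1  0  0  1  0  0]
RREF → pivots at {q,γ} ⇒ r = 2
6 vars − rank 2 = 4 Π groups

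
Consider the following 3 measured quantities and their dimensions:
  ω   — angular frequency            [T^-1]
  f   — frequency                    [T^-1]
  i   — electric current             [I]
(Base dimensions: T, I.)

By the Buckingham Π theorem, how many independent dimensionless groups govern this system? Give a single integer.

Dimensional matrix (T×I by ω×f×i):
  T: [-1 -1  0]
  I: [ 0  0  1]
Row reduction gives pivot columns ω,i; rank = 2
3 vars − rank 2 = 1 Π group

1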